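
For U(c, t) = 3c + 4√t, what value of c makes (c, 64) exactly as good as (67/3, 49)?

U(67/3, 49) = 95.
Set U(c, 64) = 95 and solve.
With t = 64: √64 = 8, so 3c = 95 − 4·8 = 63 and c = 21.
Check: U(21, 64) = 95.

c = 21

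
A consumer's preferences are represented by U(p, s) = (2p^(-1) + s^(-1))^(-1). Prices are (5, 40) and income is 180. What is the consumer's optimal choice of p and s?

p* = 12, s* = 3

For CES with ρ = -1, MRS = (2/1)·(s/p)^2.
Tangency: set MRS = p_p/p_s = 5/40 = 0.125.
So (s/p)^2 = 1/16; taking the square root, s/p = 0.25, i.e. s = 0.25·p.
Substitute into the budget 5·p + 40·s = 180: 15·p = 180, so p* = 12 and s* = 0.25·12 = 3.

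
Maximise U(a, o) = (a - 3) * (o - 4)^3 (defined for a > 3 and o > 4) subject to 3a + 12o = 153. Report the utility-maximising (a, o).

a* = 11, o* = 10

MU_a = (o−4)^3, MU_o = 3·(a−3)·(o−4)^2.
MRS = (1/3)·(o−4)/(a−3).
Tangency: set MRS = p_a/p_o = 3/12 = 0.25.
So (1/3)·(o − 4)/(a − 3) = 0.25, i.e. (o − 4) = 0.75·(a − 3).
Rewrite the budget in excess-of-subsistence terms: 3·(a − 3) + 12·(o − 4) = 153 − 3·3 − 12·4 = 96.
Substituting, 12·(a − 3) = 96, so a − 3 = 8 and a* = 11.
Then o − 4 = 0.75·8 = 6, so o* = 10.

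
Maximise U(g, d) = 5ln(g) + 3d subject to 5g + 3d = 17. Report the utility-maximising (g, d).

MU_g = 5/g, MU_d = 3.
MRS = 5/g ÷ 3.
Tangency: set MRS = p_g/p_d = 5/3.
MRS depends only on g: (5/3)/g = 5/3 ⇒ g* = (5/3)/(5/3) = 1.
From the budget, 3·d = 17 − 5·1 = 12, so d* = 4.

g* = 1, d* = 4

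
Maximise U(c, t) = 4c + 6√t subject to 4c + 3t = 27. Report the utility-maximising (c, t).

MU_c = 4, MU_t = 6/(2√t).
MRS = 4 ÷ (6/(2√t)).
Tangency: set MRS = p_c/p_t = 4/3.
MRS depends only on t: (4/3)·√t = 4/3 ⇒ √t = (4/3)/(4/3) = 1 ⇒ t* = 1.
From the budget, 4·c = 27 − 3·1 = 24, so c* = 6.

c* = 6, t* = 1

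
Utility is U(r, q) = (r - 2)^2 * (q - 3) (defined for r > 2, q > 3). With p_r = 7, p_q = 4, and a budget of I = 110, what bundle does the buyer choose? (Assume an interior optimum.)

MU_r = 2·(r−2)·(q−3), MU_q = (r−2)^2.
MRS = (2/1)·(q−3)/(r−2).
Tangency: set MRS = p_r/p_q = 7/4 = 1.75.
So (2/1)·(q − 3)/(r − 2) = 1.75, i.e. (q − 3) = 0.875·(r − 2).
Rewrite the budget in excess-of-subsistence terms: 7·(r − 2) + 4·(q − 3) = 110 − 7·2 − 4·3 = 84.
Substituting, 10.5·(r − 2) = 84, so r − 2 = 8 and r* = 10.
Then q − 3 = 0.875·8 = 7, so q* = 10.

r* = 10, q* = 10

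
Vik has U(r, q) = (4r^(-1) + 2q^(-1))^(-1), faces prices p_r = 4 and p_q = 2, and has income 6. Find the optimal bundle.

r* = 1, q* = 1

For CES with ρ = -1, MRS = (4/2)·(q/r)^2.
Tangency: set MRS = p_r/p_q = 4/2 = 2.
So (q/r)^2 = 1; taking the square root, q/r = 1, i.e. q = r.
Substitute into the budget 4·r + 2·q = 6: 6·r = 6, so r* = 1 and q* = 1.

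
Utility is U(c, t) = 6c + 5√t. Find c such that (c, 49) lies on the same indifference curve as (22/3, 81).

U(22/3, 81) = 89.
Set U(c, 49) = 89 and solve.
With t = 49: √49 = 7, so 6c = 89 − 5·7 = 54 and c = 9.
Check: U(9, 49) = 89.

c = 9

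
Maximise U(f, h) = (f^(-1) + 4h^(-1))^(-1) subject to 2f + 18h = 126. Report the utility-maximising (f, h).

f* = 9, h* = 6

For CES with ρ = -1, MRS = (1/4)·(h/f)^2.
Tangency: set MRS = p_f/p_h = 2/18 = 1/9.
So (h/f)^2 = 4/9; taking the square root, h/f = 2/3, i.e. h = (2/3)·f.
Substitute into the budget 2·f + 18·h = 126: 14·f = 126, so f* = 9 and h* = (2/3)·9 = 6.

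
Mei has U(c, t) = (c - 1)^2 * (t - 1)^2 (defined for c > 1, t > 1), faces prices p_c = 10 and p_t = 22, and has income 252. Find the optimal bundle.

c* = 12, t* = 6

MU_c = 2·(c−1)·(t−1)^2, MU_t = 2·(c−1)^2·(t−1).
MRS = (t−1)/(c−1).
Tangency: set MRS = p_c/p_t = 10/22 = 5/11.
So (t − 1)/(c − 1) = 5/11, i.e. (t − 1) = (5/11)·(c − 1).
Rewrite the budget in excess-of-subsistence terms: 10·(c − 1) + 22·(t − 1) = 252 − 10·1 − 22·1 = 220.
Substituting, 20·(c − 1) = 220, so c − 1 = 11 and c* = 12.
Then t − 1 = (5/11)·11 = 5, so t* = 6.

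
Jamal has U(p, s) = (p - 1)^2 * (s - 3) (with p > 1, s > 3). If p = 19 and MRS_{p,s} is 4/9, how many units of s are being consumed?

s = 7

MU_p = 2·(p−1)·(s−3), MU_s = (p−1)^2.
MRS = (2/1)·(s−3)/(p−1).
Substitute p = 19: MRS = (s − 3)/9. Setting this equal to 4/9 gives s − 3 = (4/9)·9 = 4, so s = 7.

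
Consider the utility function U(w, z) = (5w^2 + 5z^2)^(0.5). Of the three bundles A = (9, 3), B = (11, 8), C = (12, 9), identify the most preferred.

Evaluate utility at each bundle:
U(A) = 21.213.
U(B) = 30.414.
U(C) = 33.541.
Highest utility is C, so C ≻ B ≻ A.

Bundle C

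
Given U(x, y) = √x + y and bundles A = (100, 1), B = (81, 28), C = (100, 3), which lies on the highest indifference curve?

Bundle B

Evaluate utility at each bundle:
U(A) = 11.000.
U(B) = 37.000.
U(C) = 13.000.
Highest utility is B, so B ≻ C ≻ A.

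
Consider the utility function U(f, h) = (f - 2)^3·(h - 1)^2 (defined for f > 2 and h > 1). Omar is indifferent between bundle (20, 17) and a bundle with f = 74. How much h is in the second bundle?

h = 3

U(20, 17) = 1492992.
Set U(74, h) = 1492992 and solve.
With f = 74: (74 − 2)^3 = 373248, so (h − 1)^2 = 1492992/373248 = 4.
Taking the square root (with h > 1): h − 1 = 2, so h = 3.
Check: U(74, 3) = 1492992.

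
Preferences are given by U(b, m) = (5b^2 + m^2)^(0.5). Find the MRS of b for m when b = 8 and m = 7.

For CES with ρ = 2, MRS = (5/1)·(m/b)^(-1).
At (8, 7): MRS = 40/7.
So at (8, 7) the consumer would give up 40/7 units of m for one more unit of b.

MRS = 40/7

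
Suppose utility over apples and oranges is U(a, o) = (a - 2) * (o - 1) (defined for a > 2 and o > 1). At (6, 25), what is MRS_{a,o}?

MU_a = (o−1), MU_o = (a−2).
MRS = (o−1)/(a−2).
At (6, 25): MRS = 6.
The indifference curve has slope −6 at this bundle.

MRS = 6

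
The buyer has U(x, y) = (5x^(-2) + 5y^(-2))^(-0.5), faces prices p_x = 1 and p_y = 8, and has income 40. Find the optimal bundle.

For CES with ρ = -2, MRS = (y/x)^3.
Tangency: set MRS = p_x/p_y = 1/8 = 0.125.
So (y/x)^3 = 0.125; taking the cube root, y/x = 0.5, i.e. y = 0.5·x.
Substitute into the budget 1·x + 8·y = 40: 5·x = 40, so x* = 8 and y* = 0.5·8 = 4.

x* = 8, y* = 4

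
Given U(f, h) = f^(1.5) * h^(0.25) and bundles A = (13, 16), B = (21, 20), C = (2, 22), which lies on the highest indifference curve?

Bundle B

Evaluate utility at each bundle:
U(A) = 93.744.
U(B) = 203.510.
U(C) = 6.126.
Highest utility is B, so B ≻ A ≻ C.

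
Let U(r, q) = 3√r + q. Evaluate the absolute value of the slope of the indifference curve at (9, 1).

MRS = 0.5

MU_r = 3/(2√r), MU_q = 1.
MRS = 3/(2√r) ÷ 1.
At (9, 1): MRS = 0.5.
So at (9, 1) the consumer would give up 0.5 units of q for one more unit of r.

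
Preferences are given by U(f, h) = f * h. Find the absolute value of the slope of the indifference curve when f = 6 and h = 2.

MRS = 1/3

MU_f = h and MU_h = f.
MRS = MU_f/MU_h = h/f.
At (6, 2): MRS = 1/3.
That is, one extra unit of f is worth 1/3 units of h at the margin.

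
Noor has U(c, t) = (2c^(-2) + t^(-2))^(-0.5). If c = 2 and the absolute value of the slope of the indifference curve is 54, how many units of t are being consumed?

t = 6

For CES with ρ = -2, MRS = (2/1)·(t/c)^3.
Setting (2/1)·(t/2)^3 = 54 gives (t/2)^3 = 27, so t/2 = 3 and t = 6.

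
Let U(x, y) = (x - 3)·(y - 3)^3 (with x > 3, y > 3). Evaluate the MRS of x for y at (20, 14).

MU_x = (y−3)^3, MU_y = 3·(x−3)·(y−3)^2.
MRS = (1/3)·(y−3)/(x−3).
At (20, 14): MRS = 11/51.
That is, one extra unit of x is worth 11/51 units of y at the margin.

MRS = 11/51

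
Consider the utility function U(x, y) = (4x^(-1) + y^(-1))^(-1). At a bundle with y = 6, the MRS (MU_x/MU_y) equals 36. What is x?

For CES with ρ = -1, MRS = (4/1)·(y/x)^2.
Setting (4/1)·(6/x)^2 = 36 gives (6/x)^2 = 9, so 6/x = 3 and x = 2.

x = 2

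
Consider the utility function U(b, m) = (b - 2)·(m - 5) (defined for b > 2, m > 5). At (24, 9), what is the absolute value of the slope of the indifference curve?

MU_b = (m−5), MU_m = (b−2).
MRS = (m−5)/(b−2).
At (24, 9): MRS = 2/11.
The indifference curve has slope −2/11 at this bundle.

MRS = 2/11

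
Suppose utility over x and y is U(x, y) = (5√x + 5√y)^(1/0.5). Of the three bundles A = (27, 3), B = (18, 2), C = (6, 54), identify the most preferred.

Evaluate utility at each bundle:
U(A) = 1200.000.
U(B) = 800.000.
U(C) = 2400.000.
Highest utility is C, so C ≻ A ≻ B.

Bundle C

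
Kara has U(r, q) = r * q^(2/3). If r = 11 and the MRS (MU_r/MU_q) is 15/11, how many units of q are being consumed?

MU_r = q^(2/3) and MU_q = 2/3·r·q^(-1/3).
MRS = MU_r/MU_q = (1.5)·q/r.
Substitute r = 11: MRS = q/(22/3). Setting q/(22/3) = 15/11 gives q = (15/11)·(22/3) = 10.

q = 10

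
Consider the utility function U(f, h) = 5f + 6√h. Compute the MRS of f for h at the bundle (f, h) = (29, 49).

MRS = 35/3

MU_f = 5, MU_h = 6/(2√h).
MRS = 5 ÷ (6/(2√h)).
At (29, 49): MRS = 35/3.
The indifference curve has slope −35/3 at this bundle.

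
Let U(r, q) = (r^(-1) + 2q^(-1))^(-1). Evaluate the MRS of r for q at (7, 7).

For CES with ρ = -1, MRS = (1/2)·(q/r)^2.
At (7, 7): MRS = 0.5.
The indifference curve has slope −0.5 at this bundle.

MRS = 0.5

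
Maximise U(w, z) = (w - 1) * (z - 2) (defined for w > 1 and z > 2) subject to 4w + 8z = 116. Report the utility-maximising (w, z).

MU_w = (z−2), MU_z = (w−1).
MRS = (z−2)/(w−1).
Tangency: set MRS = p_w/p_z = 4/8 = 0.5.
So (z − 2)/(w − 1) = 0.5, i.e. (z − 2) = 0.5·(w − 1).
Rewrite the budget in excess-of-subsistence terms: 4·(w − 1) + 8·(z − 2) = 116 − 4·1 − 8·2 = 96.
Substituting, 8·(w − 1) = 96, so w − 1 = 12 and w* = 13.
Then z − 2 = 0.5·12 = 6, so z* = 8.

w* = 13, z* = 8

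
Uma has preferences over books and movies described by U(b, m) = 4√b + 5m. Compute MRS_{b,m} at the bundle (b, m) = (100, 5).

MRS = 1/25

MU_b = 4/(2√b), MU_m = 5.
MRS = 4/(2√b) ÷ 5.
At (100, 5): MRS = 1/25.
So at (100, 5) the consumer would give up 1/25 units of m for one more unit of b.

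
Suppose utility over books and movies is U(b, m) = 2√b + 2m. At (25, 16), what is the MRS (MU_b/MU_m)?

MU_b = 2/(2√b), MU_m = 2.
MRS = 2/(2√b) ÷ 2.
At (25, 16): MRS = 0.1.
That is, one extra unit of b is worth 0.1 units of m at the margin.

MRS = 0.1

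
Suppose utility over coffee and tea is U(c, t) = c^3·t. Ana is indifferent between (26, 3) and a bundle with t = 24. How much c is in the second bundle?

c = 13

U(26, 3) = 52728.
Set U(c, 24) = 52728 and solve.
With t = 24: c^3 = 52728/24 = 2197; taking the cube root, c = 13.
Check: U(13, 24) = 52728.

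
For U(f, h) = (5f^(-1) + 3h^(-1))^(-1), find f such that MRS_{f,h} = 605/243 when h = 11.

For CES with ρ = -1, MRS = (5/3)·(h/f)^2.
Setting (5/3)·(11/f)^2 = 605/243 gives (11/f)^2 = 121/81, so 11/f = 11/9 and f = 9.

f = 9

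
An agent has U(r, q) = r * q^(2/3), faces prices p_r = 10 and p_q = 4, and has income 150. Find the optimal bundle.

MU_r = q^(2/3) and MU_q = 2/3·r·q^(-1/3).
MRS = MU_r/MU_q = (1.5)·q/r.
Tangency: set MRS = p_r/p_q = 10/4 = 2.5.
So (1.5)·q/r = 2.5, i.e. q = (5/3)·r.
Substitute into the budget 10·r + 4·q = 150: (50/3)·r = 150, so r* = 9.
Then q* = (5/3)·9 = 15.

r* = 9, q* = 15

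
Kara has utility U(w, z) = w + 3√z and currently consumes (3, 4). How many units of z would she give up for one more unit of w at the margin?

MRS = 4/3

MU_w = 1, MU_z = 3/(2√z).
MRS = 1 ÷ (3/(2√z)).
At (3, 4): MRS = 4/3.
So at (3, 4) the consumer would give up 4/3 units of z for one more unit of w.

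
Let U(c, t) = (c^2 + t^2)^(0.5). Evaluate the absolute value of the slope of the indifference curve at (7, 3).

MRS = 7/3

For CES with ρ = 2, MRS = (t/c)^(-1).
At (7, 3): MRS = 7/3.
The indifference curve has slope −7/3 at this bundle.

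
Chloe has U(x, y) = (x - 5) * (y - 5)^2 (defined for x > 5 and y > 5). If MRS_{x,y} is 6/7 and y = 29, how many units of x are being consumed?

x = 19

MU_x = (y−5)^2, MU_y = 2·(x−5)·(y−5).
MRS = (1/2)·(y−5)/(x−5).
Substitute y = 29: MRS = 12/(x − 5). Setting this equal to 6/7 gives x − 5 = 12/(6/7) = 14, so x = 19.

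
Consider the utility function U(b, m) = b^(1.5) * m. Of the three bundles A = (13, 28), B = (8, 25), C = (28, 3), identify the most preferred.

Evaluate utility at each bundle:
U(A) = 1312.421.
U(B) = 565.685.
U(C) = 444.486.
Highest utility is A, so A ≻ B ≻ C.

Bundle A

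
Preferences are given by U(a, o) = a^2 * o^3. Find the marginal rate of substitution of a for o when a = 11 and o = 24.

MU_a = 2·a·o^3 and MU_o = 3·a^2·o^2.
MRS = MU_a/MU_o = (2/3)·o/a.
At (11, 24): MRS = 16/11.
The indifference curve has slope −16/11 at this bundle.

MRS = 16/11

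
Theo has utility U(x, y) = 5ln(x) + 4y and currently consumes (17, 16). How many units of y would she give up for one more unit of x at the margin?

MRS = 5/68

MU_x = 5/x, MU_y = 4.
MRS = 5/x ÷ 4.
At (17, 16): MRS = 5/68.
So at (17, 16) the consumer would give up 5/68 units of y for one more unit of x.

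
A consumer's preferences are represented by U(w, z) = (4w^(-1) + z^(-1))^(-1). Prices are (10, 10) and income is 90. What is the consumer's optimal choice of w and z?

For CES with ρ = -1, MRS = (4/1)·(z/w)^2.
Tangency: set MRS = p_w/p_z = 10/10 = 1.
So (z/w)^2 = 0.25; taking the square root, z/w = 0.5, i.e. z = 0.5·w.
Substitute into the budget 10·w + 10·z = 90: 15·w = 90, so w* = 6 and z* = 0.5·6 = 3.

w* = 6, z* = 3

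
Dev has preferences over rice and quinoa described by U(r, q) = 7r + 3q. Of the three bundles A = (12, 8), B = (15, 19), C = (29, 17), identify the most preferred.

Bundle C

Evaluate utility at each bundle:
U(A) = 108.
U(B) = 162.
U(C) = 254.
Highest utility is C, so C ≻ B ≻ A.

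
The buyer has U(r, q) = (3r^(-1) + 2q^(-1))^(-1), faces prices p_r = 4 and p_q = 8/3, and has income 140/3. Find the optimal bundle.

For CES with ρ = -1, MRS = (3/2)·(q/r)^2.
Tangency: set MRS = p_r/p_q = 4/(8/3) = 1.5.
So (q/r)^2 = 1; taking the square root, q/r = 1, i.e. q = r.
Substitute into the budget 4·r + (8/3)·q = 140/3: (20/3)·r = 140/3, so r* = 7 and q* = 7.

r* = 7, q* = 7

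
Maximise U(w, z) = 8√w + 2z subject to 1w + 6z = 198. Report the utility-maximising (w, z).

MU_w = 8/(2√w), MU_z = 2.
MRS = 8/(2√w) ÷ 2.
Tangency: set MRS = p_w/p_z = 1/6.
MRS depends only on w: 2/√w = 1/6 ⇒ √w = 2/(1/6) = 12 ⇒ w* = 144.
From the budget, 6·z = 198 − 1·144 = 54, so z* = 9.

w* = 144, z* = 9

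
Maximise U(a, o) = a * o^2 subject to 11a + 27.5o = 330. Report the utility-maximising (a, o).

a* = 10, o* = 8

MU_a = o^2 and MU_o = 2·a·o.
MRS = MU_a/MU_o = (1/2)·o/a.
Tangency: set MRS = p_a/p_o = 11/27.5 = 0.4.
So (1/2)·o/a = 0.4, i.e. o = 0.8·a.
Substitute into the budget 11·a + 27.5·o = 330: 33·a = 330, so a* = 10.
Then o* = 0.8·10 = 8.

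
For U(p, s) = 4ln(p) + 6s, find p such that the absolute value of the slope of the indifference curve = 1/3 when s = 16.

MU_p = 4/p, MU_s = 6.
MRS = 4/p ÷ 6.
MRS depends only on p: (2/3)/p = 1/3 ⇒ p = (2/3)/(1/3) = 2.

p = 2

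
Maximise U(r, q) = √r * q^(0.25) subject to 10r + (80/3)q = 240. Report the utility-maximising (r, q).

r* = 16, q* = 3

MU_r = 0.5·r^(-0.5)·q^(0.25) and MU_q = 0.25·√r·q^(-0.75).
MRS = MU_r/MU_q = (2)·q/r.
Tangency: set MRS = p_r/p_q = 10/(80/3) = 0.375.
So (2)·q/r = 0.375, i.e. q = (3/16)·r.
Substitute into the budget 10·r + (80/3)·q = 240: 15·r = 240, so r* = 16.
Then q* = (3/16)·16 = 3.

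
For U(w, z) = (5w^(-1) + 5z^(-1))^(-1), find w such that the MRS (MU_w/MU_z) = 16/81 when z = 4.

For CES with ρ = -1, MRS = (z/w)^2.
Setting (4/w)^2 = 16/81 gives 4/w = 4/9 and w = 9.

w = 9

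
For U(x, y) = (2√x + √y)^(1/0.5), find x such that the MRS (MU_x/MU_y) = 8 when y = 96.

x = 6

For CES with ρ = 0.5, MRS = (2/1)·√(y/x).
Setting (2/1)·√(96/x) = 8 gives √(96/x) = 4, so 96/x = 16 and x = 6.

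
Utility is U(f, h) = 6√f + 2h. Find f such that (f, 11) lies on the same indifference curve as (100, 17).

U(100, 17) = 94.
Set U(f, 11) = 94 and solve.
With h = 11: 6√f = 94 − 2·11 = 72, so √f = 12 and f = 144.
Check: U(144, 11) = 94.

f = 144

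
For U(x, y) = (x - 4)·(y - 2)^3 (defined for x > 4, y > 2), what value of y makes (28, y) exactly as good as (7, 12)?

U(7, 12) = 3000.
Set U(28, y) = 3000 and solve.
With x = 28: (28 − 4) = 24, so (y − 2)^3 = 3000/24 = 125.
Taking the cube root (with y > 2): y − 2 = 5, so y = 7.
Check: U(28, 7) = 3000.

y = 7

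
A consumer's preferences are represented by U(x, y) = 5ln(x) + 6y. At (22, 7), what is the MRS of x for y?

MRS = 5/132

MU_x = 5/x, MU_y = 6.
MRS = 5/x ÷ 6.
At (22, 7): MRS = 5/132.
So at (22, 7) the consumer would give up 5/132 units of y for one more unit of x.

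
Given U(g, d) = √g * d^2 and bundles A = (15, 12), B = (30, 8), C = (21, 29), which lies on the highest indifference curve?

Bundle C

Evaluate utility at each bundle:
U(A) = 557.710.
U(B) = 350.542.
U(C) = 3853.946.
Highest utility is C, so C ≻ A ≻ B.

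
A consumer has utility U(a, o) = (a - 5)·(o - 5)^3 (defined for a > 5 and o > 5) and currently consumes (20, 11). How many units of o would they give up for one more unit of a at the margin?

MRS = 2/15

MU_a = (o−5)^3, MU_o = 3·(a−5)·(o−5)^2.
MRS = (1/3)·(o−5)/(a−5).
At (20, 11): MRS = 2/15.
So at (20, 11) the consumer would give up 2/15 units of o for one more unit of a.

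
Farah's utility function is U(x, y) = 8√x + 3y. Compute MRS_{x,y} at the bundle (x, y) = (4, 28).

MU_x = 8/(2√x), MU_y = 3.
MRS = 8/(2√x) ÷ 3.
At (4, 28): MRS = 2/3.
So at (4, 28) the consumer would give up 2/3 units of y for one more unit of x.

MRS = 2/3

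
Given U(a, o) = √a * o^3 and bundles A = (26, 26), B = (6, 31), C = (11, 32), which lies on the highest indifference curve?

Bundle C

Evaluate utility at each bundle:
U(A) = 89620.367.
U(B) = 72972.749.
U(C) = 108679.161.
Highest utility is C, so C ≻ A ≻ B.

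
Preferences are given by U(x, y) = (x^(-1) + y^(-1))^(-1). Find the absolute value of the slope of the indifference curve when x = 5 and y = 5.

MRS = 1

For CES with ρ = -1, MRS = (y/x)^2.
At (5, 5): MRS = 1.
So at (5, 5) the consumer would give up 1 units of y for one more unit of x.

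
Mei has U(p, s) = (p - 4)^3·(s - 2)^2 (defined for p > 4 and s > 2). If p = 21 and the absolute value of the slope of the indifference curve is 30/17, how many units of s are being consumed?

s = 22

MU_p = 3·(p−4)^2·(s−2)^2, MU_s = 2·(p−4)^3·(s−2).
MRS = (3/2)·(s−2)/(p−4).
Substitute p = 21: MRS = (s − 2)/(34/3). Setting this equal to 30/17 gives s − 2 = (30/17)·(34/3) = 20, so s = 22.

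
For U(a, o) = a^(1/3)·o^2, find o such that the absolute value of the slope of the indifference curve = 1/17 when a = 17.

MU_a = 1/3·a^(-2/3)·o^2 and MU_o = 2·a^(1/3)·o.
MRS = MU_a/MU_o = (1/6)·o/a.
Substitute a = 17: MRS = o/102. Setting o/102 = 1/17 gives o = (1/17)·102 = 6.

o = 6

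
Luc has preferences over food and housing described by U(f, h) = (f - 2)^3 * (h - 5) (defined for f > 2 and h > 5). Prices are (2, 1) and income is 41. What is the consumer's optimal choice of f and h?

MU_f = 3·(f−2)^2·(h−5), MU_h = (f−2)^3.
MRS = (3/1)·(h−5)/(f−2).
Tangency: set MRS = p_f/p_h = 2/1 = 2.
So (3/1)·(h − 5)/(f − 2) = 2, i.e. (h − 5) = (2/3)·(f − 2).
Rewrite the budget in excess-of-subsistence terms: 2·(f − 2) + 1·(h − 5) = 41 − 2·2 − 1·5 = 32.
Substituting, (8/3)·(f − 2) = 32, so f − 2 = 12 and f* = 14.
Then h − 5 = (2/3)·12 = 8, so h* = 13.

f* = 14, h* = 13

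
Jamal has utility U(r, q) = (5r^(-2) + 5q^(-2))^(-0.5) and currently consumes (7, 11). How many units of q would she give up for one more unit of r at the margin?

For CES with ρ = -2, MRS = (q/r)^3.
At (7, 11): MRS = 1331/343.
That is, one extra unit of r is worth 1331/343 units of q at the margin.

MRS = 1331/343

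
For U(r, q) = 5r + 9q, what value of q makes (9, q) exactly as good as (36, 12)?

q = 27

U(36, 12) = 288.
Set U(9, q) = 288 and solve.
5·9 + 9q = 288 ⇒ 9q = 243 ⇒ q = 27.
Check: U(9, 27) = 288.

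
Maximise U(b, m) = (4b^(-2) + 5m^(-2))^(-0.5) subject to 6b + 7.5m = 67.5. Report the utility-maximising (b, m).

For CES with ρ = -2, MRS = (4/5)·(m/b)^3.
Tangency: set MRS = p_b/p_m = 6/7.5 = 0.8.
So (m/b)^3 = 1; taking the cube root, m/b = 1, i.e. m = b.
Substitute into the budget 6·b + 7.5·m = 67.5: 13.5·b = 67.5, so b* = 5 and m* = 5.

b* = 5, m* = 5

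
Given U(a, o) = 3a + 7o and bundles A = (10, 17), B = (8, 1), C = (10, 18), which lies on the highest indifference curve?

Bundle C

Evaluate utility at each bundle:
U(A) = 149.
U(B) = 31.
U(C) = 156.
Highest utility is C, so C ≻ A ≻ B.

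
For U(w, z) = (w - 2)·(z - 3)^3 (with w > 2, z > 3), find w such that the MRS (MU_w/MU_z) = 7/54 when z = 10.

MU_w = (z−3)^3, MU_z = 3·(w−2)·(z−3)^2.
MRS = (1/3)·(z−3)/(w−2).
Substitute z = 10: MRS = (7/3)/(w − 2). Setting this equal to 7/54 gives w − 2 = (7/3)/(7/54) = 18, so w = 20.

w = 20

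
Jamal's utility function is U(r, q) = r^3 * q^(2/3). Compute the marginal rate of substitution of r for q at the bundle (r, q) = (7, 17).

MU_r = 3·r^2·q^(2/3) and MU_q = 2/3·r^3·q^(-1/3).
MRS = MU_r/MU_q = (4.5)·q/r.
At (7, 17): MRS = 153/14.
That is, one extra unit of r is worth 153/14 units of q at the margin.

MRS = 153/14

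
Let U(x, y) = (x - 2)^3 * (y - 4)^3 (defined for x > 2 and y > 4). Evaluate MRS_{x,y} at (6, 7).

MU_x = 3·(x−2)^2·(y−4)^3, MU_y = 3·(x−2)^3·(y−4)^2.
MRS = (y−4)/(x−2).
At (6, 7): MRS = 0.75.
The indifference curve has slope −0.75 at this bundle.

MRS = 0.75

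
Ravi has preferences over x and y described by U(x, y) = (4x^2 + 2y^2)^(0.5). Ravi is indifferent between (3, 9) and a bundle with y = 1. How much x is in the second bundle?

U depends on (x, y) only through S = 4x^2 + 2y^2, so equal utility means equal S. At (3, 9): S = 198.
With y = 1: 2·1^2 = 2, so 4x^2 = 198 − 2 = 196, i.e. x^2 = 49.
Hence x = √49 = 7.
Check: U(7, 1) = 14.0712.

x = 7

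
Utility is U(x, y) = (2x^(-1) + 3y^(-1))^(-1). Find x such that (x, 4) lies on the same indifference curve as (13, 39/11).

x = 8

U depends on (x, y) only through S = 2x^(-1) + 3y^(-1), so equal utility means equal S. At (13, 39/11): S = 1.
With y = 4: 3·4^(-1) = 0.75, so 2x^(-1) = 1 − 0.75 = 0.25, i.e. x^(-1) = 0.125.
Hence x = 1/0.125 = 8.
Check: U(8, 4) = 1.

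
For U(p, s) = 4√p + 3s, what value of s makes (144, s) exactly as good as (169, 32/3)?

s = 12

U(169, 32/3) = 84.
Set U(144, s) = 84 and solve.
With p = 144: √144 = 12, so 3s = 84 − 4·12 = 36 and s = 12.
Check: U(144, 12) = 84.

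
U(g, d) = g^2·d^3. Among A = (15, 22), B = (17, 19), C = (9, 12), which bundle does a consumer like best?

Bundle A

Evaluate utility at each bundle:
U(A) = 2395800.
U(B) = 1982251.
U(C) = 139968.
Highest utility is A, so A ≻ B ≻ C.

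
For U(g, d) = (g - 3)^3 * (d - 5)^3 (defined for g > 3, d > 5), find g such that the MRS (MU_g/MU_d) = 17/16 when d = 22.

MU_g = 3·(g−3)^2·(d−5)^3, MU_d = 3·(g−3)^3·(d−5)^2.
MRS = (d−5)/(g−3).
Substitute d = 22: MRS = 17/(g − 3). Setting this equal to 17/16 gives g − 3 = 17/(17/16) = 16, so g = 19.

g = 19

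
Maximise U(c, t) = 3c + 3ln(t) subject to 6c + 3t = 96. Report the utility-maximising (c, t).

c* = 15, t* = 2

MU_c = 3, MU_t = 3/t.
MRS = 3 ÷ (3/t).
Tangency: set MRS = p_c/p_t = 6/3 = 2.
MRS depends only on t: t = 2 ⇒ t* = 2.
From the budget, 6·c = 96 − 3·2 = 90, so c* = 15.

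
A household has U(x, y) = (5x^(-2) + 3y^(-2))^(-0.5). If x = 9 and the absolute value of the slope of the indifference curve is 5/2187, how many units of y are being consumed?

y = 1

For CES with ρ = -2, MRS = (5/3)·(y/x)^3.
Setting (5/3)·(y/9)^3 = 5/2187 gives (y/9)^3 = 1/729, so y/9 = 1/9 and y = 1.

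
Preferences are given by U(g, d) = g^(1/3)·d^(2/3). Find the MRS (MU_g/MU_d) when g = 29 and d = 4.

MRS = 2/29

MU_g = 1/3·g^(-2/3)·d^(2/3) and MU_d = 2/3·g^(1/3)·d^(-1/3).
MRS = MU_g/MU_d = (0.5)·d/g.
At (29, 4): MRS = 2/29.
So at (29, 4) the consumer would give up 2/29 units of d for one more unit of g.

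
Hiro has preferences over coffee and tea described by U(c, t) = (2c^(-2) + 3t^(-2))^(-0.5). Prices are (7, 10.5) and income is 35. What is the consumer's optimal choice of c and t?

c* = 2, t* = 2

For CES with ρ = -2, MRS = (2/3)·(t/c)^3.
Tangency: set MRS = p_c/p_t = 7/10.5 = 2/3.
So (t/c)^3 = 1; taking the cube root, t/c = 1, i.e. t = c.
Substitute into the budget 7·c + 10.5·t = 35: 17.5·c = 35, so c* = 2 and t* = 2.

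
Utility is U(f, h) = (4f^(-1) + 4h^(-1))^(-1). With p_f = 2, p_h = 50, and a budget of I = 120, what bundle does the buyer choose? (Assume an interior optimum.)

f* = 10, h* = 2

For CES with ρ = -1, MRS = (h/f)^2.
Tangency: set MRS = p_f/p_h = 2/50 = 1/25.
So (h/f)^2 = 1/25; taking the square root, h/f = 0.2, i.e. h = 0.2·f.
Substitute into the budget 2·f + 50·h = 120: 12·f = 120, so f* = 10 and h* = 0.2·10 = 2.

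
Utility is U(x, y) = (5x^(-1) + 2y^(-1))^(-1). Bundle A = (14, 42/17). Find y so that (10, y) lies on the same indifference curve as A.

U depends on (x, y) only through S = 5x^(-1) + 2y^(-1), so equal utility means equal S. At (14, 42/17): S = 7/6.
With x = 10: 5·10^(-1) = 0.5, so 2y^(-1) = 7/6 − 0.5 = 2/3, i.e. y^(-1) = 1/3.
Hence y = 1/(1/3) = 3.
Check: U(10, 3) = 0.8571.

y = 3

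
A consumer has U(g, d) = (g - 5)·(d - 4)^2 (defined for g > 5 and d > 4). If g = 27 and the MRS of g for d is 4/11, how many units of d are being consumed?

d = 20

MU_g = (d−4)^2, MU_d = 2·(g−5)·(d−4).
MRS = (1/2)·(d−4)/(g−5).
Substitute g = 27: MRS = (d − 4)/44. Setting this equal to 4/11 gives d − 4 = (4/11)·44 = 16, so d = 20.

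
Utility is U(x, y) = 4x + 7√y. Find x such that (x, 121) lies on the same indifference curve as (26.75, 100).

x = 25

U(26.75, 100) = 177.
Set U(x, 121) = 177 and solve.
With y = 121: √121 = 11, so 4x = 177 − 7·11 = 100 and x = 25.
Check: U(25, 121) = 177.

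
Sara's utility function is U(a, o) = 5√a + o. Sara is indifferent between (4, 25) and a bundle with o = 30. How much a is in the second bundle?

a = 1

U(4, 25) = 35.
Set U(a, 30) = 35 and solve.
With o = 30: 5√a = 35 − 30 = 5, so √a = 1 and a = 1.
Check: U(1, 30) = 35.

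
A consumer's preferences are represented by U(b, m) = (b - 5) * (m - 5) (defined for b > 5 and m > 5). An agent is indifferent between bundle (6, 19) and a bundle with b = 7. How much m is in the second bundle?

U(6, 19) = 14.
Set U(7, m) = 14 and solve.
With b = 7: (7 − 5) = 2, so (m − 5) = 14/2 = 7.
So m = 5 + 7 = 12.
Check: U(7, 12) = 14.

m = 12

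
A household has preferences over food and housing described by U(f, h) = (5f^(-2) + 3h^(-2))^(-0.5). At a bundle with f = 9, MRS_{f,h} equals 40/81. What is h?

h = 6

For CES with ρ = -2, MRS = (5/3)·(h/f)^3.
Setting (5/3)·(h/9)^3 = 40/81 gives (h/9)^3 = 8/27, so h/9 = 2/3 and h = 6.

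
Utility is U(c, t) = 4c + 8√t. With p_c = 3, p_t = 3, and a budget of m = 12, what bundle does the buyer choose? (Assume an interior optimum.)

c* = 3, t* = 1

MU_c = 4, MU_t = 8/(2√t).
MRS = 4 ÷ (8/(2√t)).
Tangency: set MRS = p_c/p_t = 3/3 = 1.
MRS depends only on t: √t = 1 ⇒ √t = 1 ⇒ t* = 1.
From the budget, 3·c = 12 − 3·1 = 9, so c* = 3.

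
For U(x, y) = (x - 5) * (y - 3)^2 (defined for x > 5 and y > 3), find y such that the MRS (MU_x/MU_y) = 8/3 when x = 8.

MU_x = (y−3)^2, MU_y = 2·(x−5)·(y−3).
MRS = (1/2)·(y−3)/(x−5).
Substitute x = 8: MRS = (y − 3)/6. Setting this equal to 8/3 gives y − 3 = (8/3)·6 = 16, so y = 19.

y = 19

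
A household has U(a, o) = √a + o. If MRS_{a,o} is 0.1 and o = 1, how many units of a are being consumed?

MU_a = 1/(2√a), MU_o = 1.
MRS = 1/(2√a) ÷ 1.
MRS depends only on a: 0.5/√a = 0.1 ⇒ √a = 0.5/0.1 = 5 ⇒ a = 25.

a = 25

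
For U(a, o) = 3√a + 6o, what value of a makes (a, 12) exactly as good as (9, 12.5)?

a = 16

U(9, 12.5) = 84.
Set U(a, 12) = 84 and solve.
With o = 12: 3√a = 84 − 6·12 = 12, so √a = 4 and a = 16.
Check: U(16, 12) = 84.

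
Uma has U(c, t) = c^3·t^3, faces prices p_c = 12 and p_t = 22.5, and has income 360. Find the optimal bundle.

c* = 15, t* = 8

MU_c = 3·c^2·t^3 and MU_t = 3·c^3·t^2.
MRS = MU_c/MU_t = t/c.
Tangency: set MRS = p_c/p_t = 12/22.5 = 8/15.
So t/c = 8/15, i.e. t = (8/15)·c.
Substitute into the budget 12·c + 22.5·t = 360: 24·c = 360, so c* = 15.
Then t* = (8/15)·15 = 8.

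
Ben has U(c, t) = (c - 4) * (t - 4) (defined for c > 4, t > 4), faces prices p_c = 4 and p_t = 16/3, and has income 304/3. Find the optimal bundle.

MU_c = (t−4), MU_t = (c−4).
MRS = (t−4)/(c−4).
Tangency: set MRS = p_c/p_t = 4/(16/3) = 0.75.
So (t − 4)/(c − 4) = 0.75, i.e. (t − 4) = 0.75·(c − 4).
Rewrite the budget in excess-of-subsistence terms: 4·(c − 4) + (16/3)·(t − 4) = 304/3 − 4·4 − (16/3)·4 = 64.
Substituting, 8·(c − 4) = 64, so c − 4 = 8 and c* = 12.
Then t − 4 = 0.75·8 = 6, so t* = 10.

c* = 12, t* = 10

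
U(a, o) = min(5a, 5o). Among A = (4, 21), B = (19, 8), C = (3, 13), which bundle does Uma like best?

Evaluate utility at each bundle:
U(A) = 20.
U(B) = 40.
U(C) = 15.
Highest utility is B, so B ≻ A ≻ C.

Bundle B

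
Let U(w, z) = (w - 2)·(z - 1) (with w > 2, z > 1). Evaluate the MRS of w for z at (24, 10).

MRS = 9/22

MU_w = (z−1), MU_z = (w−2).
MRS = (z−1)/(w−2).
At (24, 10): MRS = 9/22.
So at (24, 10) the consumer would give up 9/22 units of z for one more unit of w.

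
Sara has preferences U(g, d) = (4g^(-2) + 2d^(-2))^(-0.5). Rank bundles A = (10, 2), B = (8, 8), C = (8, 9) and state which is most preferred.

Evaluate utility at each bundle:
U(A) = 1.361.
U(B) = 3.266.
U(C) = 3.387.
Highest utility is C, so C ≻ B ≻ A.

Bundle C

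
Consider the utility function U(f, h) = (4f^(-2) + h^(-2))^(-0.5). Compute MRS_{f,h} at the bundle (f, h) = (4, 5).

For CES with ρ = -2, MRS = (4/1)·(h/f)^3.
At (4, 5): MRS = 125/16.
The indifference curve has slope −125/16 at this bundle.

MRS = 125/16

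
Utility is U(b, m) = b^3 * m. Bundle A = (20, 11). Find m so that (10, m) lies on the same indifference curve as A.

m = 88

U(20, 11) = 88000.
Set U(10, m) = 88000 and solve.
With b = 10: 10^3 = 1000, so m = 88000/1000 = 88.
Check: U(10, 88) = 88000.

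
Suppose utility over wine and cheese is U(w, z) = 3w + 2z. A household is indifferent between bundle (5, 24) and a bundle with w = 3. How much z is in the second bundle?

U(5, 24) = 63.
Set U(3, z) = 63 and solve.
3·3 + 2z = 63 ⇒ 2z = 54 ⇒ z = 27.
Check: U(3, 27) = 63.

z = 27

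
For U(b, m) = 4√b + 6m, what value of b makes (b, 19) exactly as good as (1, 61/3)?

U(1, 61/3) = 126.
Set U(b, 19) = 126 and solve.
With m = 19: 4√b = 126 − 6·19 = 12, so √b = 3 and b = 9.
Check: U(9, 19) = 126.

b = 9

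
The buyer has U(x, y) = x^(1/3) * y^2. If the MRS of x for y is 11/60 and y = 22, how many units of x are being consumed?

x = 20

MU_x = 1/3·x^(-2/3)·y^2 and MU_y = 2·x^(1/3)·y.
MRS = MU_x/MU_y = (1/6)·y/x.
Substitute y = 22: MRS = (11/3)/x. Setting (11/3)/x = 11/60 gives x = (11/3)/(11/60) = 20.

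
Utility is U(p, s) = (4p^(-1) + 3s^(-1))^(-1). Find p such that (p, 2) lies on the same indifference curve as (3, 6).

p = 12

U depends on (p, s) only through S = 4p^(-1) + 3s^(-1), so equal utility means equal S. At (3, 6): S = 11/6.
With s = 2: 3·2^(-1) = 1.5, so 4p^(-1) = 11/6 − 1.5 = 1/3, i.e. p^(-1) = 1/12.
Hence p = 1/(1/12) = 12.
Check: U(12, 2) = 0.5455.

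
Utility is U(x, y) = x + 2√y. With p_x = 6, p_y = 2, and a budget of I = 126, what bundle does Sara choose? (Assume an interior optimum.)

MU_x = 1, MU_y = 2/(2√y).
MRS = 1 ÷ (2/(2√y)).
Tangency: set MRS = p_x/p_y = 6/2 = 3.
MRS depends only on y: √y = 3 ⇒ √y = 3 ⇒ y* = 9.
From the budget, 6·x = 126 − 2·9 = 108, so x* = 18.

x* = 18, y* = 9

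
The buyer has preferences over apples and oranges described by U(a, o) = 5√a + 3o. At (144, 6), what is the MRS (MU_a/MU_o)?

MU_a = 5/(2√a), MU_o = 3.
MRS = 5/(2√a) ÷ 3.
At (144, 6): MRS = 5/72.
The indifference curve has slope −5/72 at this bundle.

MRS = 5/72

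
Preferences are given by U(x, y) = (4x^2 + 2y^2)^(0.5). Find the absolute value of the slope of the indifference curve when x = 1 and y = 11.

MRS = 2/11

For CES with ρ = 2, MRS = (4/2)·(y/x)^(-1).
At (1, 11): MRS = 2/11.
That is, one extra unit of x is worth 2/11 units of y at the margin.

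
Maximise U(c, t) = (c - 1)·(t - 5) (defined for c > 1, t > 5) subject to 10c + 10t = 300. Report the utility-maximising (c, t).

c* = 13, t* = 17

MU_c = (t−5), MU_t = (c−1).
MRS = (t−5)/(c−1).
Tangency: set MRS = p_c/p_t = 10/10 = 1.
So (t − 5)/(c − 1) = 1, i.e. (t − 5) = (c − 1).
Rewrite the budget in excess-of-subsistence terms: 10·(c − 1) + 10·(t − 5) = 300 − 10·1 − 10·5 = 240.
Substituting, 20·(c − 1) = 240, so c − 1 = 12 and c* = 13.
Then t − 5 = 12, so t* = 17.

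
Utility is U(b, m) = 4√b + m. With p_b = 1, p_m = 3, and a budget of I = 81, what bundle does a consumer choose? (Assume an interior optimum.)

MU_b = 4/(2√b), MU_m = 1.
MRS = 4/(2√b) ÷ 1.
Tangency: set MRS = p_b/p_m = 1/3.
MRS depends only on b: 2/√b = 1/3 ⇒ √b = 2/(1/3) = 6 ⇒ b* = 36.
From the budget, 3·m = 81 − 1·36 = 45, so m* = 15.

b* = 36, m* = 15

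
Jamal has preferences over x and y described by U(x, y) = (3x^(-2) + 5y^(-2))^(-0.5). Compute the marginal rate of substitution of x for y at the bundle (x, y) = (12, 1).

MRS = 1/2880

For CES with ρ = -2, MRS = (3/5)·(y/x)^3.
At (12, 1): MRS = 1/2880.
That is, one extra unit of x is worth 1/2880 units of y at the margin.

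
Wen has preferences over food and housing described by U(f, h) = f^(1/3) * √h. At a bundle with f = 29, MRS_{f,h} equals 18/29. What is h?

h = 27

MU_f = 1/3·f^(-2/3)·√h and MU_h = 0.5·f^(1/3)·h^(-0.5).
MRS = MU_f/MU_h = (2/3)·h/f.
Substitute f = 29: MRS = h/43.5. Setting h/43.5 = 18/29 gives h = (18/29)·43.5 = 27.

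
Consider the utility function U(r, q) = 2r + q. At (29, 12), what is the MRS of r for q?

MRS = 2

MU_r = 2, MU_q = 1, so MRS = 2/1 = 2 at every bundle.
At (29, 12): MRS = 2.
The indifference curve has slope −2 at this bundle.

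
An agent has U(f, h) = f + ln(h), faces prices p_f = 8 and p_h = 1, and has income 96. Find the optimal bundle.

f* = 11, h* = 8

MU_f = 1, MU_h = 1/h.
MRS = 1 ÷ (1/h).
Tangency: set MRS = p_f/p_h = 8/1 = 8.
MRS depends only on h: h = 8 ⇒ h* = 8.
From the budget, 8·f = 96 − 1·8 = 88, so f* = 11.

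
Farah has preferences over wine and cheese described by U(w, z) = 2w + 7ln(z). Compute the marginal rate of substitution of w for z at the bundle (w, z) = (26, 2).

MU_w = 2, MU_z = 7/z.
MRS = 2 ÷ (7/z).
At (26, 2): MRS = 4/7.
That is, one extra unit of w is worth 4/7 units of z at the margin.

MRS = 4/7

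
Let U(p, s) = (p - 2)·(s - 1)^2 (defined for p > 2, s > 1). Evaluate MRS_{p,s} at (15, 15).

MU_p = (s−1)^2, MU_s = 2·(p−2)·(s−1).
MRS = (1/2)·(s−1)/(p−2).
At (15, 15): MRS = 7/13.
The indifference curve has slope −7/13 at this bundle.

MRS = 7/13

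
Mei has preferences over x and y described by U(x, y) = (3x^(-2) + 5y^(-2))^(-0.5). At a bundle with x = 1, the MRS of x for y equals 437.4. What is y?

For CES with ρ = -2, MRS = (3/5)·(y/x)^3.
Setting (3/5)·(y/1)^3 = 437.4 gives (y/1)^3 = 729, so y/1 = 9 and y = 9.

y = 9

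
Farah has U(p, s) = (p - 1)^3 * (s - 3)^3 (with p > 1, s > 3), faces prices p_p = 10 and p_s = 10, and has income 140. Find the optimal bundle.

MU_p = 3·(p−1)^2·(s−3)^3, MU_s = 3·(p−1)^3·(s−3)^2.
MRS = (s−3)/(p−1).
Tangency: set MRS = p_p/p_s = 10/10 = 1.
So (s − 3)/(p − 1) = 1, i.e. (s − 3) = (p − 1).
Rewrite the budget in excess-of-subsistence terms: 10·(p − 1) + 10·(s − 3) = 140 − 10·1 − 10·3 = 100.
Substituting, 20·(p − 1) = 100, so p − 1 = 5 and p* = 6.
Then s − 3 = 5, so s* = 8.

p* = 6, s* = 8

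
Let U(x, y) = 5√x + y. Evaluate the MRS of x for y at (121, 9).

MRS = 5/22

MU_x = 5/(2√x), MU_y = 1.
MRS = 5/(2√x) ÷ 1.
At (121, 9): MRS = 5/22.
That is, one extra unit of x is worth 5/22 units of y at the margin.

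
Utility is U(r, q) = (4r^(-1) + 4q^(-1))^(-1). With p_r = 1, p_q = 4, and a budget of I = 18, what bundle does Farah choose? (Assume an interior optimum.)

r* = 6, q* = 3

For CES with ρ = -1, MRS = (q/r)^2.
Tangency: set MRS = p_r/p_q = 1/4 = 0.25.
So (q/r)^2 = 0.25; taking the square root, q/r = 0.5, i.e. q = 0.5·r.
Substitute into the budget 1·r + 4·q = 18: 3·r = 18, so r* = 6 and q* = 0.5·6 = 3.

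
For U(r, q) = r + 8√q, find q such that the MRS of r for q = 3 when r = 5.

MU_r = 1, MU_q = 8/(2√q).
MRS = 1 ÷ (8/(2√q)).
MRS depends only on q: 0.25·√q = 3 ⇒ √q = 3/0.25 = 12 ⇒ q = 144.

q = 144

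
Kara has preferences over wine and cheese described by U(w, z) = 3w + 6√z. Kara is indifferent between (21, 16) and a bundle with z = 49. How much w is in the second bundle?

U(21, 16) = 87.
Set U(w, 49) = 87 and solve.
With z = 49: √49 = 7, so 3w = 87 − 6·7 = 45 and w = 15.
Check: U(15, 49) = 87.

w = 15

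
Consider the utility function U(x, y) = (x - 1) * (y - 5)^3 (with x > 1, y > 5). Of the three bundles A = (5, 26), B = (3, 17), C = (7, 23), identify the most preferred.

Bundle A

Evaluate utility at each bundle:
U(A) = 37044.
U(B) = 3456.
U(C) = 34992.
Highest utility is A, so A ≻ C ≻ B.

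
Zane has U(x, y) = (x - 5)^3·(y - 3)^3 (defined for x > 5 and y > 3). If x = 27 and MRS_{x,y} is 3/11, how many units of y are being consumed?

MU_x = 3·(x−5)^2·(y−3)^3, MU_y = 3·(x−5)^3·(y−3)^2.
MRS = (y−3)/(x−5).
Substitute x = 27: MRS = (y − 3)/22. Setting this equal to 3/11 gives y − 3 = (3/11)·22 = 6, so y = 9.

y = 9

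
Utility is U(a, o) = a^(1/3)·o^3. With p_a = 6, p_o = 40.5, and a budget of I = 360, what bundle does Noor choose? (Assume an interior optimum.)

MU_a = 1/3·a^(-2/3)·o^3 and MU_o = 3·a^(1/3)·o^2.
MRS = MU_a/MU_o = (1/9)·o/a.
Tangency: set MRS = p_a/p_o = 6/40.5 = 4/27.
So (1/9)·o/a = 4/27, i.e. o = (4/3)·a.
Substitute into the budget 6·a + 40.5·o = 360: 60·a = 360, so a* = 6.
Then o* = (4/3)·6 = 8.

a* = 6, o* = 8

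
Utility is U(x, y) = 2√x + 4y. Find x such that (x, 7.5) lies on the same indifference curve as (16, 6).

U(16, 6) = 32.
Set U(x, 7.5) = 32 and solve.
With y = 7.5: 2√x = 32 − 4·7.5 = 2, so √x = 1 and x = 1.
Check: U(1, 7.5) = 32.

x = 1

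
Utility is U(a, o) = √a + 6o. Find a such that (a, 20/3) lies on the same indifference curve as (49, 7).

U(49, 7) = 49.
Set U(a, 20/3) = 49 and solve.
With o = 20/3: √a = 49 − 6·20/3 = 9, so √a = 9 and a = 81.
Check: U(81, 20/3) = 49.

a = 81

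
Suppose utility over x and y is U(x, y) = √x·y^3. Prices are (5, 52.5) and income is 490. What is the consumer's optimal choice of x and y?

MU_x = 0.5·x^(-0.5)·y^3 and MU_y = 3·√x·y^2.
MRS = MU_x/MU_y = (1/6)·y/x.
Tangency: set MRS = p_x/p_y = 5/52.5 = 2/21.
So (1/6)·y/x = 2/21, i.e. y = (4/7)·x.
Substitute into the budget 5·x + 52.5·y = 490: 35·x = 490, so x* = 14.
Then y* = (4/7)·14 = 8.

x* = 14, y* = 8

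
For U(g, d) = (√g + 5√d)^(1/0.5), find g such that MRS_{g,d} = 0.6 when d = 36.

For CES with ρ = 0.5, MRS = (1/5)·√(d/g).
Setting (1/5)·√(36/g) = 0.6 gives √(36/g) = 3, so 36/g = 9 and g = 4.

g = 4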